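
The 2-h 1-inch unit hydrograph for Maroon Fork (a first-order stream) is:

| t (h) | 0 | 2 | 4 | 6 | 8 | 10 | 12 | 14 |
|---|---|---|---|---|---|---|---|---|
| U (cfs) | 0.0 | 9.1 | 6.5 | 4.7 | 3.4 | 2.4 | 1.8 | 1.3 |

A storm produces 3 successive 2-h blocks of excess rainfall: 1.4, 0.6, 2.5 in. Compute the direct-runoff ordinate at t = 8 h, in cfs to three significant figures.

Q ≈ 23.8 cfs

By discrete convolution, Q_j = Σ (P_i / 1 in) · U_{j−i}.
At t = 8 h (j=4): Q = (1.4/1)·3.4 + (0.6/1)·4.7 + (2.5/1)·6.5 = 23.8 cfs.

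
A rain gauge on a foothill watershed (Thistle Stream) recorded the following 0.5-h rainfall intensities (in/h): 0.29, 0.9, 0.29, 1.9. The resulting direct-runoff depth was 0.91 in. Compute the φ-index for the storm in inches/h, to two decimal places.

Only the 2 blocks with intensity above φ contribute runoff: 0.9, 1.9 in/h.
Σ(I−φ)·Δt = d  ⇒  (0.9+1.9 − 2φ)·0.5 = 0.91
φ = (2.800 − 0.91/0.5) / 2 = 0.49 in/h.

φ ≈ 0.49 in/h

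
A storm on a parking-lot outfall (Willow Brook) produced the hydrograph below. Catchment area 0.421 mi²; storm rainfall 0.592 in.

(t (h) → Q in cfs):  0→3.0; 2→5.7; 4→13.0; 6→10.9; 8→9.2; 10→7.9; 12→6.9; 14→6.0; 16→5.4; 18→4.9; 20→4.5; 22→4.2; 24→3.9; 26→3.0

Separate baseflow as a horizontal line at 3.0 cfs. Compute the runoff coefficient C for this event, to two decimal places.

C ≈ 0.58

ΣQ_DR = 46.50 cfs; V = ΣQ_DR·Δt = 3.348 × 10^5 ft³.
Runoff depth d = V / A = 0.3423 in.
C = d / P = 0.3423 / 0.592 = 0.58.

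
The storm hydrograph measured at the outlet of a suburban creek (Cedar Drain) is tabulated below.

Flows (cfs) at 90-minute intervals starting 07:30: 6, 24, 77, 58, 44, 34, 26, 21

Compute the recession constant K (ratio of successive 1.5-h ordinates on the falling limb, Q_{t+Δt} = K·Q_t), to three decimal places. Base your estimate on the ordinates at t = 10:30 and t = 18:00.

K ≈ 0.771

Using the recession-limb readings at t = 10:30 and t = 18:00: Q falls from 77 to 21 cfs over 5 intervals.
K = (Q₂/Q₁)^(1/5) = (21/77)^(1/5) = 0.771.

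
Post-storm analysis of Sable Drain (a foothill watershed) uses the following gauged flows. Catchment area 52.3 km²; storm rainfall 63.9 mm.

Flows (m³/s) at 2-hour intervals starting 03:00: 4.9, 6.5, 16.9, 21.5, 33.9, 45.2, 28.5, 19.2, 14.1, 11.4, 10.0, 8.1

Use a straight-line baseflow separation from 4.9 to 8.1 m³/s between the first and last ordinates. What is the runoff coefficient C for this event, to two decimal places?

ΣQ_DR = 142.2 m³/s; V = ΣQ_DR·Δt = 1.024 × 10^6 m³.
Runoff depth d = V / A = 19.58 mm.
C = d / P = 19.58 / 63.9 = 0.31.

C ≈ 0.31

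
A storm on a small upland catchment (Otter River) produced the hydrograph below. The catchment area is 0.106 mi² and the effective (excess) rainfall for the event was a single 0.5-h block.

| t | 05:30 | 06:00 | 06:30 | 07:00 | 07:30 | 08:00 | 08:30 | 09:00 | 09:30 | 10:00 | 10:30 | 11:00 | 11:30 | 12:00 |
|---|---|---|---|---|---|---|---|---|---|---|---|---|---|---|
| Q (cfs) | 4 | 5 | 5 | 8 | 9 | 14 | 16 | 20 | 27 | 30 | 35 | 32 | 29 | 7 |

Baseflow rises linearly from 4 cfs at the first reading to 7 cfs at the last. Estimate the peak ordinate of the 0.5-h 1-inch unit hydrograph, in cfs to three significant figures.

U_p ≈ 23.9 cfs

Direct runoff: 0.00, 0.77, 0.54, 3.31, 4.08, 8.85, 10.62, 14.38, 21.15, 23.92, 28.69, 25.46, 22.23, 0.00 cfs; ΣQ_DR = 164.0 cfs, peak = 28.69 cfs.
Runoff depth d = ΣQ_DR·Δt / A = 164.0 × 1800 / (0.106 mi²) = 1.199 in.
The 1-inch UH is the DRH scaled by (1 in)/d, so U_p = 28.69 × 1/1.199 = 23.9 cfs.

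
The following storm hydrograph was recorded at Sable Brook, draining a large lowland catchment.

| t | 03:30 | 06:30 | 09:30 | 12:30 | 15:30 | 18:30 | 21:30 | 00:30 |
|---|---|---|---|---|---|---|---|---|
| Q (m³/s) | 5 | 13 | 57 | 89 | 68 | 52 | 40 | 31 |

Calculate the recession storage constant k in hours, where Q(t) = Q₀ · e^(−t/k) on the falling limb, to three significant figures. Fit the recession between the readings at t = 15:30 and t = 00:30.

k ≈ 11.5 h

On the falling limb, Q drops from 68 to 31 m³/s between t = 15:30 and t = 00:30 (Δt = 9 h).
k = −Δt / ln(Q₂/Q₁) = −9 / ln(31/68) = 11.5 h.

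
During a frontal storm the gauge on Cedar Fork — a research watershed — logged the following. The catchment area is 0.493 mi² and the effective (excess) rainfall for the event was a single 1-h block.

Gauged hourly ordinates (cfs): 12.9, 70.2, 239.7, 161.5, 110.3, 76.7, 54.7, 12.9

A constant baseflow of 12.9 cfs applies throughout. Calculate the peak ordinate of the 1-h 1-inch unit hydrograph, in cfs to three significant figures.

U_p ≈ 114 cfs

Direct runoff: 0.0, 57.3, 226.8, 148.6, 97.4, 63.8, 41.8, 0.0 cfs; ΣQ_DR = 635.7 cfs, peak = 226.8 cfs.
Runoff depth d = ΣQ_DR·Δt / A = 635.7 × 3600 / (0.493 mi²) = 1.998 in.
The 1-inch UH is the DRH scaled by (1 in)/d, so U_p = 226.8 × 1/1.998 = 114 cfs.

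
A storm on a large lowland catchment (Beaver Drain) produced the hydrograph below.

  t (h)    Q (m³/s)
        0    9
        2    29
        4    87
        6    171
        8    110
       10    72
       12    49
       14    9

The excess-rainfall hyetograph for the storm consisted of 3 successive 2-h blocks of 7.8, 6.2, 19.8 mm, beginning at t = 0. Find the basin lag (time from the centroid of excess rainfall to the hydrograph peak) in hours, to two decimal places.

Centroid of excess rainfall: t_c = Σ P_i·t̄_i / ΣP_i = 3.7101 h (block centres at 1, 3, 5 h).
Hydrograph peak occurs at t = 6 h, so basin lag t_L = 6 − 3.7101 = 2.29 h.

t_L ≈ 2.29 h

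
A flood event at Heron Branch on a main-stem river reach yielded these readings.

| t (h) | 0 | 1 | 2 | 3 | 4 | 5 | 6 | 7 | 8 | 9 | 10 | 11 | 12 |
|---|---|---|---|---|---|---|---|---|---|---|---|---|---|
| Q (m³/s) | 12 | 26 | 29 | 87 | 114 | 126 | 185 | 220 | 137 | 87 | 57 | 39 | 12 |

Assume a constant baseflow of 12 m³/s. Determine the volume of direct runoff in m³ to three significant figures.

Direct-runoff ordinates (Q − Q_b): 0.0, 14.0, 17.0, 75.0, 102.0, 114.0, 173.0, 208.0, 125.0, 75.0, 45.0, 27.0, 0.0 m³/s.
ΣQ_DR = 975.0 m³/s.
With Δt = 1 h = 3600 s, V = ΣQ_DR · Δt = 975.0 × 3600 = 3.51 × 10^6 m³.

V ≈ 3.51 × 10^6 m³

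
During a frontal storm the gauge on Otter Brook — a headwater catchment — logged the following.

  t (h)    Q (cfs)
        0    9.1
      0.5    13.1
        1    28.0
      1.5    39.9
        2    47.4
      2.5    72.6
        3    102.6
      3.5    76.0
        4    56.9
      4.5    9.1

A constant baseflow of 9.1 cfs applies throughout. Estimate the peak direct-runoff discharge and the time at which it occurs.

Subtracting baseflow gives direct-runoff ordinates: 0.0, 4.0, 18.9, 30.8, 38.3, 63.5, 93.5, 66.9, 47.8, 0.0 cfs.
The maximum is 93.5 cfs, occurring at the reading for t = 3 h.

Q_p = 93.5 cfs at t = 3 h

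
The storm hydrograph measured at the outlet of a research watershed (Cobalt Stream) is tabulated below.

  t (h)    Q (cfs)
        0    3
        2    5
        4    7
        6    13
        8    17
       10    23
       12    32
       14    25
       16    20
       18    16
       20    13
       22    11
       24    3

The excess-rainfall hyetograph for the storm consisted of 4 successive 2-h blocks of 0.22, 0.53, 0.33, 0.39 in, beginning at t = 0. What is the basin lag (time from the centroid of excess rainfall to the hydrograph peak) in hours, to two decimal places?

t_L ≈ 7.79 h

Centroid of excess rainfall: t_c = Σ P_i·t̄_i / ΣP_i = 4.2109 h (block centres at 1, 3, 5, 7 h).
Hydrograph peak occurs at t = 12 h, so basin lag t_L = 12 − 4.2109 = 7.79 h.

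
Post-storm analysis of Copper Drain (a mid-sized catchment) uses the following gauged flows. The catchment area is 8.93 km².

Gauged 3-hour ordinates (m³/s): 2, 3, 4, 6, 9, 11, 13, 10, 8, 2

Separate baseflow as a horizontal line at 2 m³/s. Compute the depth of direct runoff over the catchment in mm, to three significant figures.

Direct runoff: 0.0, 1.0, 2.0, 4.0, 7.0, 9.0, 11.0, 8.0, 6.0, 0.0 m³/s; ΣQ_DR = 48.00 m³/s.
V = ΣQ_DR · Δt = 48.00 × 10800 s = 5.184 × 10^5 m³.
Over A = 8.93 km², depth = V / A = 58.1 mm.

d ≈ 58.1 mm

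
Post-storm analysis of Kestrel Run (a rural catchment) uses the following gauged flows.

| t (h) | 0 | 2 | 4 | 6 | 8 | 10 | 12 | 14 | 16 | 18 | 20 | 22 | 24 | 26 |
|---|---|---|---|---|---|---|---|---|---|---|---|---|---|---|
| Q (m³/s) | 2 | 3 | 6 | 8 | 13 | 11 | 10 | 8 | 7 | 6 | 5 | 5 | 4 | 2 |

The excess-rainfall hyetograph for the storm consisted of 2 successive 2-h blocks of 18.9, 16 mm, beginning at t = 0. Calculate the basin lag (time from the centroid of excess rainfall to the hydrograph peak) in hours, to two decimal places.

Centroid of excess rainfall: t_c = Σ P_i·t̄_i / ΣP_i = 1.9169 h (block centres at 1, 3 h).
Hydrograph peak occurs at t = 8 h, so basin lag t_L = 8 − 1.9169 = 6.08 h.

t_L ≈ 6.08 h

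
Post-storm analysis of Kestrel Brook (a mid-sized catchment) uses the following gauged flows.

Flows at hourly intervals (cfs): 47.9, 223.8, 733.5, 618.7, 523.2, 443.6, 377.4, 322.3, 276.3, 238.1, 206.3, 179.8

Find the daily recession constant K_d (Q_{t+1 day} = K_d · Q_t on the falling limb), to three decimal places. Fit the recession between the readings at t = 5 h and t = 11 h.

K_d ≈ 0.027

Between t = 5 h and t = 11 h the flow falls from 443.6 to 179.8 cfs over 6×1 h = 6 h.
Per-interval ratio K = (179.8/443.6)^(1/6) = 0.8603; K_d = K^(24/1) = 0.027.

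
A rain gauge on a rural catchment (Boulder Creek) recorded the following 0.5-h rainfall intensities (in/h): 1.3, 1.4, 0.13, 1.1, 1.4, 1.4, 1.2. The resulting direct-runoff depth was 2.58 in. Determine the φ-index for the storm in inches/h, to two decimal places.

Only the 6 blocks with intensity above φ contribute runoff: 1.3, 1.4, 1.1, 1.4, 1.4, 1.2 in/h.
Σ(I−φ)·Δt = d  ⇒  (1.3+1.4+1.1+1.4+1.4+1.2 − 6φ)·0.5 = 2.58
φ = (7.800 − 2.58/0.5) / 6 = 0.44 in/h.

φ ≈ 0.44 in/h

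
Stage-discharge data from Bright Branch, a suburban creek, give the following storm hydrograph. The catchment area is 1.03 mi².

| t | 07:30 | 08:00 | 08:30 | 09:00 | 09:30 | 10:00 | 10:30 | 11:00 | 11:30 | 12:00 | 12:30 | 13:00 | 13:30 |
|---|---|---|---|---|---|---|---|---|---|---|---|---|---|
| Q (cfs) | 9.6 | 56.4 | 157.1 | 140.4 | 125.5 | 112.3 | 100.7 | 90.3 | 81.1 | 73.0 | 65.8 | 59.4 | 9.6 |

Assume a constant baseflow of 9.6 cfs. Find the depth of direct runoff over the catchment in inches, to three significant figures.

d ≈ 0.719 in

Direct runoff: 0.0, 46.8, 147.5, 130.8, 115.9, 102.7, 91.1, 80.7, 71.5, 63.4, 56.2, 49.8, 0.0 cfs; ΣQ_DR = 956.4 cfs.
V = ΣQ_DR · Δt = 956.4 × 1800 s = 1.722 × 10^6 ft³.
Over A = 1.03 mi², depth = V / A = 0.719 in.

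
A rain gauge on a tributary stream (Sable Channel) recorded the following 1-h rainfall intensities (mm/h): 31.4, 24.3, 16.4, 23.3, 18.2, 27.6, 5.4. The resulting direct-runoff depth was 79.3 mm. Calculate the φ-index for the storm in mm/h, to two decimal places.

Only the 6 blocks with intensity above φ contribute runoff: 31.4, 24.3, 16.4, 23.3, 18.2, 27.6 mm/h.
Σ(I−φ)·Δt = d  ⇒  (31.4+24.3+16.4+23.3+18.2+27.6 − 6φ)·1 = 79.3
φ = (141.2 − 79.3/1) / 6 = 10.32 mm/h.

φ ≈ 10.32 mm/h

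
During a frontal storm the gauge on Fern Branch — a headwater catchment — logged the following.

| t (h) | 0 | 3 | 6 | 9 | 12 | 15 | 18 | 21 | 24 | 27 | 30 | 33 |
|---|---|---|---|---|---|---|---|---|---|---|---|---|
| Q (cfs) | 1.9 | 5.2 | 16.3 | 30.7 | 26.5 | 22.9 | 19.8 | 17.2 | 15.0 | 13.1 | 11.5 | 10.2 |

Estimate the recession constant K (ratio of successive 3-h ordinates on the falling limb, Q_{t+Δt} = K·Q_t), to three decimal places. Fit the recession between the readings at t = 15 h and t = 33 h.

K ≈ 0.874

Using the recession-limb readings at t = 15 h and t = 33 h: Q falls from 22.9 to 10.2 cfs over 6 intervals.
K = (Q₂/Q₁)^(1/6) = (10.2/22.9)^(1/6) = 0.874.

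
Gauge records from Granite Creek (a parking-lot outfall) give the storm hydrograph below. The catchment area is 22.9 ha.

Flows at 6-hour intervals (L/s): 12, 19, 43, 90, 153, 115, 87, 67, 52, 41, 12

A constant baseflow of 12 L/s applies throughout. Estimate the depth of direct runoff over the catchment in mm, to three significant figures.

Direct runoff: 0.0, 7.0, 31.0, 78.0, 141.0, 103.0, 75.0, 55.0, 40.0, 29.0, 0.0 L/s; ΣQ_DR = 559.0 L/s.
V = ΣQ_DR · Δt = 559.0 × 21600 s = 1.207 × 10^7 L.
Over A = 22.9 ha, depth = V / A = 52.7 mm.

d ≈ 52.7 mm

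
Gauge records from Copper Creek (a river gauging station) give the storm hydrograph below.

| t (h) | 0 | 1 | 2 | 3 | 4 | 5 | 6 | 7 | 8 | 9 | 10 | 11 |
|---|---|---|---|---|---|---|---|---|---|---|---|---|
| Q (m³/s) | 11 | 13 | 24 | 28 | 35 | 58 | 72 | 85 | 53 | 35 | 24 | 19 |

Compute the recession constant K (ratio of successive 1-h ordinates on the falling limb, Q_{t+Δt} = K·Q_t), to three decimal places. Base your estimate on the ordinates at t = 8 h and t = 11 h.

Using the recession-limb readings at t = 8 h and t = 11 h: Q falls from 53 to 19 m³/s over 3 intervals.
K = (Q₂/Q₁)^(1/3) = (19/53)^(1/3) = 0.710.

K ≈ 0.710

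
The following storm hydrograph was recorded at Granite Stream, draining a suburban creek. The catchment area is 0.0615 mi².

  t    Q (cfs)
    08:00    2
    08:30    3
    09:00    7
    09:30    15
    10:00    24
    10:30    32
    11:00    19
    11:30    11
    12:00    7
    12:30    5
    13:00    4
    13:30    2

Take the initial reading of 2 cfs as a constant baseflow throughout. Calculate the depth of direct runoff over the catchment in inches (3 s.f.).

d ≈ 1.35 in

Direct runoff: 0.0, 1.0, 5.0, 13.0, 22.0, 30.0, 17.0, 9.0, 5.0, 3.0, 2.0, 0.0 cfs; ΣQ_DR = 107.0 cfs.
V = ΣQ_DR · Δt = 107.0 × 1800 s = 1.926 × 10^5 ft³.
Over A = 0.0615 mi², depth = V / A = 1.35 in.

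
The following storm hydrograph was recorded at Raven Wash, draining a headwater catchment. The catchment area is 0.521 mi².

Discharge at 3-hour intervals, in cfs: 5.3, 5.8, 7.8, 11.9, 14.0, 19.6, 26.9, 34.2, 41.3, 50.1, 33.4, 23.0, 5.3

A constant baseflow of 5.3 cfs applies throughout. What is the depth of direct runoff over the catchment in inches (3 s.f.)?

d ≈ 1.87 in

Direct runoff: 0.0, 0.5, 2.5, 6.6, 8.7, 14.3, 21.6, 28.9, 36.0, 44.8, 28.1, 17.7, 0.0 cfs; ΣQ_DR = 209.7 cfs.
V = ΣQ_DR · Δt = 209.7 × 10800 s = 2.265 × 10^6 ft³.
Over A = 0.521 mi², depth = V / A = 1.87 in.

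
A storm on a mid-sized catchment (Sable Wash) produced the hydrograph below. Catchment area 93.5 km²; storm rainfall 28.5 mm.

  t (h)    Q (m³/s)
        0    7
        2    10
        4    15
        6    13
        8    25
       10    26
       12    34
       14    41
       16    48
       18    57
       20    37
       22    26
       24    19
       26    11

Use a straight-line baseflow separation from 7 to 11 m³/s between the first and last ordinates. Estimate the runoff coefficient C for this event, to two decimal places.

ΣQ_DR = 243.0 m³/s; V = ΣQ_DR·Δt = 1.750 × 10^6 m³.
Runoff depth d = V / A = 18.71 mm.
C = d / P = 18.71 / 28.5 = 0.66.

C ≈ 0.66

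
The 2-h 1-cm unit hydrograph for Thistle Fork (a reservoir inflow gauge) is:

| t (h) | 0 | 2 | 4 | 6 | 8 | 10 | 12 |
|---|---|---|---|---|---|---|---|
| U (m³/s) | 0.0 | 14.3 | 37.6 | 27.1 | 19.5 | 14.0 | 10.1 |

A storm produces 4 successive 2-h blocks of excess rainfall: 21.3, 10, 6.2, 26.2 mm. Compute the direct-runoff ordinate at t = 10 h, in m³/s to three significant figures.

By discrete convolution, Q_j = Σ (P_i / 10 mm) · U_{j−i}.
At t = 10 h (j=5): Q = (21.3/10)·14.0 + (10/10)·19.5 + (6.2/10)·27.1 + (26.2/10)·37.6 = 165 m³/s.

Q ≈ 165 m³/s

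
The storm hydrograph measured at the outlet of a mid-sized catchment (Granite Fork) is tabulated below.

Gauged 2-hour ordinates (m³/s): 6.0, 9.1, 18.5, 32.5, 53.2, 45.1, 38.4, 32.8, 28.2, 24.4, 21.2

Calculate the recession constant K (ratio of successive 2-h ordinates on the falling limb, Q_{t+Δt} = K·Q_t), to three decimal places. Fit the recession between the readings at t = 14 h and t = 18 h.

K ≈ 0.862

Using the recession-limb readings at t = 14 h and t = 18 h: Q falls from 32.8 to 24.4 m³/s over 2 intervals.
K = (Q₂/Q₁)^(1/2) = (24.4/32.8)^(1/2) = 0.862.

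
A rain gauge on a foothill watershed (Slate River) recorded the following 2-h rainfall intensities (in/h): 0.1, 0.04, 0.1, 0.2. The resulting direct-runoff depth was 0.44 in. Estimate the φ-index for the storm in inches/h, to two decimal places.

Only the 3 blocks with intensity above φ contribute runoff: 0.1, 0.1, 0.2 in/h.
Σ(I−φ)·Δt = d  ⇒  (0.1+0.1+0.2 − 3φ)·2 = 0.44
φ = (0.4000 − 0.44/2) / 3 = 0.06 in/h.

φ ≈ 0.06 in/h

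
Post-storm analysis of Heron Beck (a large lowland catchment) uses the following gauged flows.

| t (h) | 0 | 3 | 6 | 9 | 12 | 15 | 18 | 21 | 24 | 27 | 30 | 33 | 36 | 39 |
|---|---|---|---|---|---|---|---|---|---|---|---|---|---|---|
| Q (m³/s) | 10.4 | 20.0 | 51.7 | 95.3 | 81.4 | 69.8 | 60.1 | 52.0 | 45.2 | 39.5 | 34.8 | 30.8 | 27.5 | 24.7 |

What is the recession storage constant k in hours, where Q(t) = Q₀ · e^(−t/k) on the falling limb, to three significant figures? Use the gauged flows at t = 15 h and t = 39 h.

k ≈ 23.1 h

On the falling limb, Q drops from 69.8 to 24.7 m³/s between t = 15 h and t = 39 h (Δt = 24 h).
k = −Δt / ln(Q₂/Q₁) = −24 / ln(24.7/69.8) = 23.1 h.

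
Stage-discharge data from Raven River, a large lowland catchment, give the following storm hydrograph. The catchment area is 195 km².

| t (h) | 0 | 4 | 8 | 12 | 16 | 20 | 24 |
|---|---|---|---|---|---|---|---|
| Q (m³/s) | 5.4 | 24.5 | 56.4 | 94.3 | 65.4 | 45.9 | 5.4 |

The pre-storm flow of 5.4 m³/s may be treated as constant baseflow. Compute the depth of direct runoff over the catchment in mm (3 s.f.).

Direct runoff: 0.0, 19.1, 51.0, 88.9, 60.0, 40.5, 0.0 m³/s; ΣQ_DR = 259.5 m³/s.
V = ΣQ_DR · Δt = 259.5 × 14400 s = 3.737 × 10^6 m³.
Over A = 195 km², depth = V / A = 19.2 mm.

d ≈ 19.2 mm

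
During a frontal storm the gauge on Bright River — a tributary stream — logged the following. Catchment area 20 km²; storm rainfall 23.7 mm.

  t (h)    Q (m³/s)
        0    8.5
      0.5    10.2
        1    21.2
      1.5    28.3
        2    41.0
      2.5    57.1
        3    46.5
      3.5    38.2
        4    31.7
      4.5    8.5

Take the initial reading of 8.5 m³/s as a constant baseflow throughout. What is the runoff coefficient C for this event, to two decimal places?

ΣQ_DR = 206.2 m³/s; V = ΣQ_DR·Δt = 3.712 × 10^5 m³.
Runoff depth d = V / A = 18.56 mm.
C = d / P = 18.56 / 23.7 = 0.78.

C ≈ 0.78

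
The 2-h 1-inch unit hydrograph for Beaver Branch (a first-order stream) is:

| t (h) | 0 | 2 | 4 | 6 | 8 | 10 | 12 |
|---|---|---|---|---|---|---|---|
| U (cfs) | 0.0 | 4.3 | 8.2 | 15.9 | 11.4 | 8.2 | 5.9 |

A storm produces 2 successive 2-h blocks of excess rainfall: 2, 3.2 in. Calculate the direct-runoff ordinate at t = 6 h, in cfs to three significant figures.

Q ≈ 58.0 cfs

By discrete convolution, Q_j = Σ (P_i / 1 in) · U_{j−i}.
At t = 6 h (j=3): Q = (2/1)·15.9 + (3.2/1)·8.2 = 58.0 cfs.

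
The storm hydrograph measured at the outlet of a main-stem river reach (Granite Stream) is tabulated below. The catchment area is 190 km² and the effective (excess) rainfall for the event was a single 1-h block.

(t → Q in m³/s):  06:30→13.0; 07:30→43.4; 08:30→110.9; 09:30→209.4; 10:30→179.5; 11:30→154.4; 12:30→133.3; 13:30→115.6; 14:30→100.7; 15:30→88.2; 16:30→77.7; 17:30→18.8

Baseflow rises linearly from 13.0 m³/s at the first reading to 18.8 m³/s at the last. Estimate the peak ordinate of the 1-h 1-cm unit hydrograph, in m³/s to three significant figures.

Direct runoff: 0.00, 29.87, 96.85, 194.82, 164.39, 138.76, 117.14, 98.91, 83.48, 70.45, 59.43, 0.00 m³/s; ΣQ_DR = 1054 m³/s, peak = 194.82 m³/s.
Runoff depth d = ΣQ_DR·Δt / A = 1054 × 3600 / (190 km²) = 19.97 mm.
The 1-cm UH is the DRH scaled by (10 mm)/d, so U_p = 194.82 × 10/19.97 = 97.5 m³/s.

U_p ≈ 97.5 m³/s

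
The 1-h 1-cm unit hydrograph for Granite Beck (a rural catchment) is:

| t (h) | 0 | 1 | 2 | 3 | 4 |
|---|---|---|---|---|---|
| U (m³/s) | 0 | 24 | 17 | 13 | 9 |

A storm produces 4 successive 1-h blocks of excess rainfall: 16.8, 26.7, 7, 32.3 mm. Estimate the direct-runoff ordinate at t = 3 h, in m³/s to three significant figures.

By discrete convolution, Q_j = Σ (P_i / 10 mm) · U_{j−i}.
At t = 3 h (j=3): Q = (16.8/10)·13 + (26.7/10)·17 + (7/10)·24 + (32.3/10)·0 = 84.0 m³/s.

Q ≈ 84.0 m³/s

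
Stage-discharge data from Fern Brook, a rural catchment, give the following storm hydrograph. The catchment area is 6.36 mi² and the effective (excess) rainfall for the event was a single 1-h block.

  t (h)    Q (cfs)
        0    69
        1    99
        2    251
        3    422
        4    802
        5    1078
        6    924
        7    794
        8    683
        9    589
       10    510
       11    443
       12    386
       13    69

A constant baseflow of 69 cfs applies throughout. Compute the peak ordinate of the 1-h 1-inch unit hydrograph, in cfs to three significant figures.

U_p ≈ 673 cfs

Direct runoff: 0.0, 30.0, 182.0, 353.0, 733.0, 1009.0, 855.0, 725.0, 614.0, 520.0, 441.0, 374.0, 317.0, 0.0 cfs; ΣQ_DR = 6153 cfs, peak = 1009.0 cfs.
Runoff depth d = ΣQ_DR·Δt / A = 6153 × 3600 / (6.36 mi²) = 1.499 in.
The 1-inch UH is the DRH scaled by (1 in)/d, so U_p = 1009.0 × 1/1.499 = 673 cfs.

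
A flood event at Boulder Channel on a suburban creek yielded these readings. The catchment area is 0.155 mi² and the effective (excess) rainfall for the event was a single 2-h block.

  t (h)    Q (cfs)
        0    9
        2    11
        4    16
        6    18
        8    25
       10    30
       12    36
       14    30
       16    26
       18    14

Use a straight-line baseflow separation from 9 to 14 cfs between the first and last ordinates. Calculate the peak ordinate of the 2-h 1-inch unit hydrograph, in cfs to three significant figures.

Direct runoff: 0.00, 1.44, 5.89, 7.33, 13.78, 18.22, 23.67, 17.11, 12.56, 0.00 cfs; ΣQ_DR = 100.0 cfs, peak = 23.67 cfs.
Runoff depth d = ΣQ_DR·Δt / A = 100.0 × 7200 / (0.155 mi²) = 1.999 in.
The 1-inch UH is the DRH scaled by (1 in)/d, so U_p = 23.67 × 1/1.999 = 11.8 cfs.

U_p ≈ 11.8 cfs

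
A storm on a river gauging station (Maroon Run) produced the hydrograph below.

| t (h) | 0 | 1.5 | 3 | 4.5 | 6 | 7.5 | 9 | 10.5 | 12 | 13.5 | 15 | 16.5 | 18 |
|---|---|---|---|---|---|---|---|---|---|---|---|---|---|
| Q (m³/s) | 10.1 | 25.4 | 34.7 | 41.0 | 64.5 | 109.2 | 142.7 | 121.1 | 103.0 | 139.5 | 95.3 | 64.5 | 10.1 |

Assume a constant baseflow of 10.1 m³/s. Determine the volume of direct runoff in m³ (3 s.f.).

Direct-runoff ordinates (Q − Q_b): 0.0, 15.3, 24.6, 30.9, 54.4, 99.1, 132.6, 111.0, 92.9, 129.4, 85.2, 54.4, 0.0 m³/s.
ΣQ_DR = 829.8 m³/s.
With Δt = 1.5 h = 5400 s, V = ΣQ_DR · Δt = 829.8 × 5400 = 4.48 × 10^6 m³.

V ≈ 4.48 × 10^6 m³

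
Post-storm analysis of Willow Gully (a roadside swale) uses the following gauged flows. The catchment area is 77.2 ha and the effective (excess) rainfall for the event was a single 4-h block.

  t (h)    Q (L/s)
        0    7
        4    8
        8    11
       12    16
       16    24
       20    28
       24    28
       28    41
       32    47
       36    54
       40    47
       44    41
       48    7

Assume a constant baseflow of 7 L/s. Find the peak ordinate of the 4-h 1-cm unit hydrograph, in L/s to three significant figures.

Direct runoff: 0.0, 1.0, 4.0, 9.0, 17.0, 21.0, 21.0, 34.0, 40.0, 47.0, 40.0, 34.0, 0.0 L/s; ΣQ_DR = 268.0 L/s, peak = 47.0 L/s.
Runoff depth d = ΣQ_DR·Δt / A = 268.0 × 14400 / (77.2 ha) = 4.999 mm.
The 1-cm UH is the DRH scaled by (10 mm)/d, so U_p = 47.0 × 10/4.999 = 94.0 L/s.

U_p ≈ 94.0 L/s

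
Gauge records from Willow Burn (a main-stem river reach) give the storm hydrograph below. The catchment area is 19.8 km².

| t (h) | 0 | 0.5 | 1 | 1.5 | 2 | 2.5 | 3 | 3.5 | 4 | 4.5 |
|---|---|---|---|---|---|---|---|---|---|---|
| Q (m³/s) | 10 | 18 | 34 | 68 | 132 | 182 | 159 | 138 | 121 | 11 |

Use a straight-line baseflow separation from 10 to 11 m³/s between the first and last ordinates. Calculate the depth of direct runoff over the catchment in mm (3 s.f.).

d ≈ 69.8 mm

Direct runoff: 0.00, 7.89, 23.78, 57.67, 121.56, 171.44, 148.33, 127.22, 110.11, 0.00 m³/s; ΣQ_DR = 768.0 m³/s.
V = ΣQ_DR · Δt = 768.0 × 1800 s = 1.382 × 10^6 m³.
Over A = 19.8 km², depth = V / A = 69.8 mm.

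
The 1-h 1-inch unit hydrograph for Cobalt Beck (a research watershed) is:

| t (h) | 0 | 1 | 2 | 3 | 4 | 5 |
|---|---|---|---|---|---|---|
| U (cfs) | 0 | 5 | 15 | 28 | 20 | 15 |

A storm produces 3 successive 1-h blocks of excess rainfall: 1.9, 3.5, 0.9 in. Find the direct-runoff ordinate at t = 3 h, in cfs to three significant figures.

Q ≈ 110 cfs

By discrete convolution, Q_j = Σ (P_i / 1 in) · U_{j−i}.
At t = 3 h (j=3): Q = (1.9/1)·28 + (3.5/1)·15 + (0.9/1)·5 = 110 cfs.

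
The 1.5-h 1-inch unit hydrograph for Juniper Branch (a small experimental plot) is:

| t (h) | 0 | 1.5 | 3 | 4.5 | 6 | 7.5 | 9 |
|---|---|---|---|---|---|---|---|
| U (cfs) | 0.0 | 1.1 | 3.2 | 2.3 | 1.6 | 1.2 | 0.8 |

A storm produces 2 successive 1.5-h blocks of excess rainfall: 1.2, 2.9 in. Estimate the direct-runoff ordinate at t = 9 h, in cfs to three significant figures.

By discrete convolution, Q_j = Σ (P_i / 1 in) · U_{j−i}.
At t = 9 h (j=6): Q = (1.2/1)·0.8 + (2.9/1)·1.2 = 4.44 cfs.

Q ≈ 4.44 cfs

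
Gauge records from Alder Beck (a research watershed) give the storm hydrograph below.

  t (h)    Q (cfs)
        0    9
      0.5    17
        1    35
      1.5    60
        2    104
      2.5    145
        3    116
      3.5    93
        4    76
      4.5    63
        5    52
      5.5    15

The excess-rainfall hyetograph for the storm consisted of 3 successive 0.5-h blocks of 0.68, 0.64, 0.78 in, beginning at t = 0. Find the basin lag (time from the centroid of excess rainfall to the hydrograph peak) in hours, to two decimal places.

Centroid of excess rainfall: t_c = Σ P_i·t̄_i / ΣP_i = 0.7738 h (block centres at 0.25, 0.75, 1.25 h).
Hydrograph peak occurs at t = 2.5 h, so basin lag t_L = 2.5 − 0.7738 = 1.73 h.

t_L ≈ 1.73 h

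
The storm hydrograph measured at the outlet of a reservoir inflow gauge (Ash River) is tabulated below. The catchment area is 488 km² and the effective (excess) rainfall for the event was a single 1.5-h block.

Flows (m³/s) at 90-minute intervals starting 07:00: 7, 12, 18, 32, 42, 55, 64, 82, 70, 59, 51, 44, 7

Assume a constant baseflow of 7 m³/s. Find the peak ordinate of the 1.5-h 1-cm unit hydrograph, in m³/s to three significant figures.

Direct runoff: 0.0, 5.0, 11.0, 25.0, 35.0, 48.0, 57.0, 75.0, 63.0, 52.0, 44.0, 37.0, 0.0 m³/s; ΣQ_DR = 452.0 m³/s, peak = 75.0 m³/s.
Runoff depth d = ΣQ_DR·Δt / A = 452.0 × 5400 / (488 km²) = 5.002 mm.
The 1-cm UH is the DRH scaled by (10 mm)/d, so U_p = 75.0 × 10/5.002 = 150 m³/s.

U_p ≈ 150 m³/s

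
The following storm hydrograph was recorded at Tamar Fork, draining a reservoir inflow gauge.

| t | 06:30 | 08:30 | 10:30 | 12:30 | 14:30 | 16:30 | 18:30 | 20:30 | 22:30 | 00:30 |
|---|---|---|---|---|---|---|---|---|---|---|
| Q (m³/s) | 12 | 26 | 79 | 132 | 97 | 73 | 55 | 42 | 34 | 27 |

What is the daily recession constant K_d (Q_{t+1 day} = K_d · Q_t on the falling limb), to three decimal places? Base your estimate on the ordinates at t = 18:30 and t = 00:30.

Between t = 18:30 and t = 00:30 the flow falls from 55 to 27 m³/s over 3×2 h = 6 h.
Per-interval ratio K = (27/55)^(1/3) = 0.7889; K_d = K^(24/2) = 0.058.

K_d ≈ 0.058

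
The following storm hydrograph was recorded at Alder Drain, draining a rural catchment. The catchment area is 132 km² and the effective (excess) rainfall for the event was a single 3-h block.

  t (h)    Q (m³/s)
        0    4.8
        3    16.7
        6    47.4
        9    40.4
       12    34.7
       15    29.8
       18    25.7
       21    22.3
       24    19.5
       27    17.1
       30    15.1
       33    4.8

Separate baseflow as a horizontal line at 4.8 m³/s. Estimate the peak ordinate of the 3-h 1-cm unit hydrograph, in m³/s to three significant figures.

Direct runoff: 0.0, 11.9, 42.6, 35.6, 29.9, 25.0, 20.9, 17.5, 14.7, 12.3, 10.3, 0.0 m³/s; ΣQ_DR = 220.7 m³/s, peak = 42.6 m³/s.
Runoff depth d = ΣQ_DR·Δt / A = 220.7 × 10800 / (132 km²) = 18.06 mm.
The 1-cm UH is the DRH scaled by (10 mm)/d, so U_p = 42.6 × 10/18.06 = 23.6 m³/s.

U_p ≈ 23.6 m³/s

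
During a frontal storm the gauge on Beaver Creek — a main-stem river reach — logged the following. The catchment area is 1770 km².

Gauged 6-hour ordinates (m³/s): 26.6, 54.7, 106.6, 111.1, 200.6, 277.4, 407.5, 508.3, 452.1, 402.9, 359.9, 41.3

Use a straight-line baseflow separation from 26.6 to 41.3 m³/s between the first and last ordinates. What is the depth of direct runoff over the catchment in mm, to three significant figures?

Direct runoff: 0.00, 26.76, 77.33, 80.49, 168.65, 244.12, 372.88, 472.35, 414.81, 364.27, 319.94, 0.00 m³/s; ΣQ_DR = 2542 m³/s.
V = ΣQ_DR · Δt = 2542 × 21600 s = 5.490 × 10^7 m³.
Over A = 1770 km², depth = V / A = 31.0 mm.

d ≈ 31.0 mm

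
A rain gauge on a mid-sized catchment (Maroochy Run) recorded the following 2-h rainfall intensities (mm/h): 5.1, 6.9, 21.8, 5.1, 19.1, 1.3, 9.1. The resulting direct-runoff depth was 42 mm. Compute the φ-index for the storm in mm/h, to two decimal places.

φ ≈ 9.95 mm/h

Only the 2 blocks with intensity above φ contribute runoff: 21.8, 19.1 mm/h.
Σ(I−φ)·Δt = d  ⇒  (21.8+19.1 − 2φ)·2 = 42
φ = (40.90 − 42/2) / 2 = 9.95 mm/h.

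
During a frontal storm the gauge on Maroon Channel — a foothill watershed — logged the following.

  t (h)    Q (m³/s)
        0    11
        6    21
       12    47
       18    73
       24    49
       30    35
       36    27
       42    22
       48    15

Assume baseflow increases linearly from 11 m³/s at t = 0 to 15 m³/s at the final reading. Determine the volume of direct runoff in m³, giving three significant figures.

Direct-runoff ordinates (Q − Q_b): 0.00, 9.50, 35.00, 60.50, 36.00, 21.50, 13.00, 7.50, 0.00 m³/s.
ΣQ_DR = 183.0 m³/s.
With Δt = 6 h = 21600 s, V = ΣQ_DR · Δt = 183.0 × 21600 = 3.95 × 10^6 m³.

V ≈ 3.95 × 10^6 m³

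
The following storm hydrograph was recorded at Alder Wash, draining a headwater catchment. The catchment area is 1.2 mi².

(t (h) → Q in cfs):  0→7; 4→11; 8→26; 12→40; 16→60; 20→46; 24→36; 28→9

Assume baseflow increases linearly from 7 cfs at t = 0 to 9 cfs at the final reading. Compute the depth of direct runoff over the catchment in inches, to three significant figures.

d ≈ 0.883 in

Direct runoff: 0.00, 3.71, 18.43, 32.14, 51.86, 37.57, 27.29, 0.00 cfs; ΣQ_DR = 171.0 cfs.
V = ΣQ_DR · Δt = 171.0 × 14400 s = 2.462 × 10^6 ft³.
Over A = 1.2 mi², depth = V / A = 0.883 in.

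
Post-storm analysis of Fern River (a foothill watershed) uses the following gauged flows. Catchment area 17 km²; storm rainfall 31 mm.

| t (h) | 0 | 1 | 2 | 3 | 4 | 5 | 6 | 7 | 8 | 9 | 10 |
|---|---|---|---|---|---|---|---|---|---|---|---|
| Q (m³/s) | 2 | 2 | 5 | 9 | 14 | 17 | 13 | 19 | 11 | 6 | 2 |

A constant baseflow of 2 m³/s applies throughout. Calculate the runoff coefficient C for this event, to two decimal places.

ΣQ_DR = 78.00 m³/s; V = ΣQ_DR·Δt = 2.808 × 10^5 m³.
Runoff depth d = V / A = 16.52 mm.
C = d / P = 16.52 / 31 = 0.53.

C ≈ 0.53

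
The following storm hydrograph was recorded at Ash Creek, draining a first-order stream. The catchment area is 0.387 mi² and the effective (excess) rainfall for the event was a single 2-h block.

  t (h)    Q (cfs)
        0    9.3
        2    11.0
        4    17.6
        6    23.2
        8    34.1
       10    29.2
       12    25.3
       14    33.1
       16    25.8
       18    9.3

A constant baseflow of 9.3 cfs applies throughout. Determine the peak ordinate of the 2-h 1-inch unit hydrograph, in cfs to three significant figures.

U_p ≈ 24.8 cfs

Direct runoff: 0.0, 1.7, 8.3, 13.9, 24.8, 19.9, 16.0, 23.8, 16.5, 0.0 cfs; ΣQ_DR = 124.9 cfs, peak = 24.8 cfs.
Runoff depth d = ΣQ_DR·Δt / A = 124.9 × 7200 / (0.387 mi²) = 1.000 in.
The 1-inch UH is the DRH scaled by (1 in)/d, so U_p = 24.8 × 1/1.000 = 24.8 cfs.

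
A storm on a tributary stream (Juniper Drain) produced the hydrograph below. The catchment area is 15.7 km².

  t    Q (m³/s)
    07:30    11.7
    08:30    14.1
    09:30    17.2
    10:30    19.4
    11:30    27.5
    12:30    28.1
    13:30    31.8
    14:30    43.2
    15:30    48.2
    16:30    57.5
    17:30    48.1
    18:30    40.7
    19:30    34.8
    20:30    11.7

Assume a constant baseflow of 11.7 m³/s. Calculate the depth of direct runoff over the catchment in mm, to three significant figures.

Direct runoff: 0.0, 2.4, 5.5, 7.7, 15.8, 16.4, 20.1, 31.5, 36.5, 45.8, 36.4, 29.0, 23.1, 0.0 m³/s; ΣQ_DR = 270.2 m³/s.
V = ΣQ_DR · Δt = 270.2 × 3600 s = 9.727 × 10^5 m³.
Over A = 15.7 km², depth = V / A = 62.0 mm.

d ≈ 62.0 mm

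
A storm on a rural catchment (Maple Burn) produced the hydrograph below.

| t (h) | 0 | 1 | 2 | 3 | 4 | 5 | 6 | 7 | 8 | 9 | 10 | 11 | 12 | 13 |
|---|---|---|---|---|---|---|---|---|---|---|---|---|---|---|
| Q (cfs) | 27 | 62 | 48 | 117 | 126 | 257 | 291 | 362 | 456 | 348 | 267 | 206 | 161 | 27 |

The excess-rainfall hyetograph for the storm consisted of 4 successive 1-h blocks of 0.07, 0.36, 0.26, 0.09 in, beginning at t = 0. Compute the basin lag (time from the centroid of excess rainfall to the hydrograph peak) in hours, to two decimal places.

t_L ≈ 6.03 h

Centroid of excess rainfall: t_c = Σ P_i·t̄_i / ΣP_i = 1.9744 h (block centres at 0.5, 1.5, 2.5, 3.5 h).
Hydrograph peak occurs at t = 8 h, so basin lag t_L = 8 − 1.9744 = 6.03 h.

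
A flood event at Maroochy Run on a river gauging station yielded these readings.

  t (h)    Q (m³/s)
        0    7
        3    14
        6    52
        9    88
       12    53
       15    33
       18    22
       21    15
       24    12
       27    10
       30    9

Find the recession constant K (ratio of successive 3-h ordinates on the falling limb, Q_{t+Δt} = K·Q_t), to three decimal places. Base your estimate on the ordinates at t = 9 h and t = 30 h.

K ≈ 0.722

Using the recession-limb readings at t = 9 h and t = 30 h: Q falls from 88 to 9 m³/s over 7 intervals.
K = (Q₂/Q₁)^(1/7) = (9/88)^(1/7) = 0.722.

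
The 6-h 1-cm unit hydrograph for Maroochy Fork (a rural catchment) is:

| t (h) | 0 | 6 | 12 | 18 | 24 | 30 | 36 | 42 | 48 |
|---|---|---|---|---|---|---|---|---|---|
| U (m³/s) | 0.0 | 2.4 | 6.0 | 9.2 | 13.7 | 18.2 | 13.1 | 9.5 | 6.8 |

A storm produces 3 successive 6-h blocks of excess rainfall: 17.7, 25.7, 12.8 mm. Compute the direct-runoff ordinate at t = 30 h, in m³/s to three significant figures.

Q ≈ 79.2 m³/s

By discrete convolution, Q_j = Σ (P_i / 10 mm) · U_{j−i}.
At t = 30 h (j=5): Q = (17.7/10)·18.2 + (25.7/10)·13.7 + (12.8/10)·9.2 = 79.2 m³/s.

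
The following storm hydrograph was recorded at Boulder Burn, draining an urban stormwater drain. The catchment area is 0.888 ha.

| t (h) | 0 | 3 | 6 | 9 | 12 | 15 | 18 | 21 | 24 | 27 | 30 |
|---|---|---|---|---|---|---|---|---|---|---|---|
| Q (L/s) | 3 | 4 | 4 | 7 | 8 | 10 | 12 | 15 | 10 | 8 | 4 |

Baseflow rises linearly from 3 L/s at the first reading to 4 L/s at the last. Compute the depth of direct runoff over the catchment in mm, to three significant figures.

d ≈ 56.6 mm

Direct runoff: 0.00, 0.90, 0.80, 3.70, 4.60, 6.50, 8.40, 11.30, 6.20, 4.10, 0.00 L/s; ΣQ_DR = 46.50 L/s.
V = ΣQ_DR · Δt = 46.50 × 10800 s = 5.022 × 10^5 L.
Over A = 0.888 ha, depth = V / A = 56.6 mm.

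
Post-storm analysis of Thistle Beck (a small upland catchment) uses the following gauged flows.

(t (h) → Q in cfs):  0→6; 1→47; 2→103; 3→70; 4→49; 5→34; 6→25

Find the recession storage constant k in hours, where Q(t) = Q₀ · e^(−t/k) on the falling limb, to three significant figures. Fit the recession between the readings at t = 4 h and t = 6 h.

On the falling limb, Q drops from 49 to 25 cfs between t = 4 h and t = 6 h (Δt = 2 h).
k = −Δt / ln(Q₂/Q₁) = −2 / ln(25/49) = 2.97 h.

k ≈ 2.97 h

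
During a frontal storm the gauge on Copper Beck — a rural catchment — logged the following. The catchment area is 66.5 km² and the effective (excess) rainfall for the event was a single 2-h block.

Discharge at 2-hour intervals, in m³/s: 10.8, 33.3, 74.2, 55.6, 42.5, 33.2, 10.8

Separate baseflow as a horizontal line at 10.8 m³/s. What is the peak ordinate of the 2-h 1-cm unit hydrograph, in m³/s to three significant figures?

U_p ≈ 31.7 m³/s

Direct runoff: 0.0, 22.5, 63.4, 44.8, 31.7, 22.4, 0.0 m³/s; ΣQ_DR = 184.8 m³/s, peak = 63.4 m³/s.
Runoff depth d = ΣQ_DR·Δt / A = 184.8 × 7200 / (66.5 km²) = 20.01 mm.
The 1-cm UH is the DRH scaled by (10 mm)/d, so U_p = 63.4 × 10/20.01 = 31.7 m³/s.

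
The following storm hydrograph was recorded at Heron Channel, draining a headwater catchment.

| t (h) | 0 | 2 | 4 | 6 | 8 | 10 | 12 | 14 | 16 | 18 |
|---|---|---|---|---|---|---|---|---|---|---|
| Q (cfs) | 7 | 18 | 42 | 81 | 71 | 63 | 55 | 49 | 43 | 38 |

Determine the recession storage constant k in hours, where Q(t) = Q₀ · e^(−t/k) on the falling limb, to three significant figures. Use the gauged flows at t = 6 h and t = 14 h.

On the falling limb, Q drops from 81 to 49 cfs between t = 6 h and t = 14 h (Δt = 8 h).
k = −Δt / ln(Q₂/Q₁) = −8 / ln(49/81) = 15.9 h.

k ≈ 15.9 h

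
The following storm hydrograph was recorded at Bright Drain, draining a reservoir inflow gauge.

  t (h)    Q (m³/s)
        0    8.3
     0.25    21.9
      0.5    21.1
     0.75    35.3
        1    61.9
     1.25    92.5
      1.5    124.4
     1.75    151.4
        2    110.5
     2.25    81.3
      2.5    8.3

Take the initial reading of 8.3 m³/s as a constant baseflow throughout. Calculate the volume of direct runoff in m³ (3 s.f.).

Direct-runoff ordinates (Q − Q_b): 0.0, 13.6, 12.8, 27.0, 53.6, 84.2, 116.1, 143.1, 102.2, 73.0, 0.0 m³/s.
ΣQ_DR = 625.6 m³/s.
With Δt = 0.25 h = 900 s, V = ΣQ_DR · Δt = 625.6 × 900 = 5.63 × 10^5 m³.

V ≈ 5.63 × 10^5 m³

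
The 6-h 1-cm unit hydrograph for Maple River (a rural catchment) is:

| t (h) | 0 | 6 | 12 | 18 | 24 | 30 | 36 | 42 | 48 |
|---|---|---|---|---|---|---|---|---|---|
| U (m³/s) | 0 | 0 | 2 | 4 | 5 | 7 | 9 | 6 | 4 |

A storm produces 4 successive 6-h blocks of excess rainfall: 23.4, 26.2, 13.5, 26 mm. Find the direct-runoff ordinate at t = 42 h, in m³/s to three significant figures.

Q ≈ 60.1 m³/s

By discrete convolution, Q_j = Σ (P_i / 10 mm) · U_{j−i}.
At t = 42 h (j=7): Q = (23.4/10)·6 + (26.2/10)·9 + (13.5/10)·7 + (26/10)·5 = 60.1 m³/s.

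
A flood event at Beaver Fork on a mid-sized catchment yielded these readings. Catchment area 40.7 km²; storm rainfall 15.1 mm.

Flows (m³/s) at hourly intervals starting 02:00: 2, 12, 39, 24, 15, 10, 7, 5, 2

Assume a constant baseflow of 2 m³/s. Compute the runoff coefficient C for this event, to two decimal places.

ΣQ_DR = 98.00 m³/s; V = ΣQ_DR·Δt = 3.528 × 10^5 m³.
Runoff depth d = V / A = 8.668 mm.
C = d / P = 8.668 / 15.1 = 0.57.

C ≈ 0.57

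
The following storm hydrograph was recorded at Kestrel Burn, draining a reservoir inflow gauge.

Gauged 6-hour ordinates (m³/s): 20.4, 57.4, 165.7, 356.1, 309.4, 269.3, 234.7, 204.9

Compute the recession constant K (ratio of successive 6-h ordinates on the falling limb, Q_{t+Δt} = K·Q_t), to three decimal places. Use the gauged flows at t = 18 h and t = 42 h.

Using the recession-limb readings at t = 18 h and t = 42 h: Q falls from 356.1 to 204.9 m³/s over 4 intervals.
K = (Q₂/Q₁)^(1/4) = (204.9/356.1)^(1/4) = 0.871.

K ≈ 0.871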